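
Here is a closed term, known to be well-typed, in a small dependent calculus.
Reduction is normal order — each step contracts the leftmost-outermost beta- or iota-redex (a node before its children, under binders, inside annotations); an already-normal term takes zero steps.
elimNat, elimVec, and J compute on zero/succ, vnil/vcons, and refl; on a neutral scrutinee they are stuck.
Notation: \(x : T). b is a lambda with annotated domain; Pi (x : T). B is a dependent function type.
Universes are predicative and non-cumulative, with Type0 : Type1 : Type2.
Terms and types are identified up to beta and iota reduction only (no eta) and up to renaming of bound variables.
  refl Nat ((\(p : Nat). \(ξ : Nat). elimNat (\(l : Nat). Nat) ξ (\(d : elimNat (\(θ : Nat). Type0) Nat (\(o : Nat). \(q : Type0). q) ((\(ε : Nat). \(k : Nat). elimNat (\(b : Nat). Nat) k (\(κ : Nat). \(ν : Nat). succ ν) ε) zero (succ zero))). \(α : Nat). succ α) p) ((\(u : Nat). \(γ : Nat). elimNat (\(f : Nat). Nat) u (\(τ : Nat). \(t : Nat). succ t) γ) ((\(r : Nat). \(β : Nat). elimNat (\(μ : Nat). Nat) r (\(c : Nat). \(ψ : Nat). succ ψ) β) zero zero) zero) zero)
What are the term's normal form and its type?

reduced normal form:
  refl Nat zero
inferred type:
  Eq Nat zero zero


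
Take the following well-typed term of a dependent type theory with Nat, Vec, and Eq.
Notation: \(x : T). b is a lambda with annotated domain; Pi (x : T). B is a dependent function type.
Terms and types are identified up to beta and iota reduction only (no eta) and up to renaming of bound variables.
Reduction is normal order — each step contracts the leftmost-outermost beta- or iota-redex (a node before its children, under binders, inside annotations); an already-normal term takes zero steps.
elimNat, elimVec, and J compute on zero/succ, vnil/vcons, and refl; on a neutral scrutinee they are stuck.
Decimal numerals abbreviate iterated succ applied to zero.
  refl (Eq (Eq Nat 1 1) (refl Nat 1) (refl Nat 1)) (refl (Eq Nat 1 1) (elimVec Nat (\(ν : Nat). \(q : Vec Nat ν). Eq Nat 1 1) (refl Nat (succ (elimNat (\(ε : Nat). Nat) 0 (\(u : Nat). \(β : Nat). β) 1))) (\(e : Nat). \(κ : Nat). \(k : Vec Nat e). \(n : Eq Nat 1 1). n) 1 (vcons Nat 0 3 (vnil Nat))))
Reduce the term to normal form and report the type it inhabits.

reduced normal form:
  refl (Eq (Eq Nat 1 1) (refl Nat 1) (refl Nat 1)) (refl (Eq Nat 1 1) (refl Nat 1))
the term's type:
  Eq (Eq (Eq Nat 1 1) (refl Nat 1) (refl Nat 1)) (refl (Eq Nat 1 1) (refl Nat 1)) (refl (Eq Nat 1 1) (refl Nat 1))
observation: reduction starts at an elimVec iota-redex, and 10 normal-order steps reach the normal form.


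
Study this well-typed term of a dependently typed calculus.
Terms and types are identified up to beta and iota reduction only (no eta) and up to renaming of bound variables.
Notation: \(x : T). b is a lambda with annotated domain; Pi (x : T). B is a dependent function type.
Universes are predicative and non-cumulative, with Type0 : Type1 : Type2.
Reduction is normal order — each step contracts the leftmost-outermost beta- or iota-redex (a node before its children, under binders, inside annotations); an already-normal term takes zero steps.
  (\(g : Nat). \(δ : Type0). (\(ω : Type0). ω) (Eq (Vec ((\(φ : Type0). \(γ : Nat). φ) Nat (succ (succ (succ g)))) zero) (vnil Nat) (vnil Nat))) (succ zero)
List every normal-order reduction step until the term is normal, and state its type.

normal-order reduction:
  (\(g : Nat). \(δ : Type0). (\(ω : Type0). ω) (Eq (Vec ((\(φ : Type0). \(γ : Nat). φ) Nat (succ (succ (succ g)))) zero) (vnil Nat) (vnil Nat))) (succ zero)
  ~> \(g : Type0). (\(δ : Type0). δ) (Eq (Vec ((\(ω : Type0). \(φ : Nat). ω) Nat (succ (succ (succ (succ zero))))) zero) (vnil Nat) (vnil Nat))
  ~> \(g : Type0). Eq (Vec ((\(δ : Type0). \(ω : Nat). δ) Nat (succ (succ (succ (succ zero))))) zero) (vnil Nat) (vnil Nat)
  ~> \(g : Type0). Eq (Vec ((\(δ : Nat). Nat) (succ (succ (succ (succ zero))))) zero) (vnil Nat) (vnil Nat)
  ~> \(g : Type0). Eq (Vec Nat zero) (vnil Nat) (vnil Nat)
type:
  Pi (g : Type0). Type0


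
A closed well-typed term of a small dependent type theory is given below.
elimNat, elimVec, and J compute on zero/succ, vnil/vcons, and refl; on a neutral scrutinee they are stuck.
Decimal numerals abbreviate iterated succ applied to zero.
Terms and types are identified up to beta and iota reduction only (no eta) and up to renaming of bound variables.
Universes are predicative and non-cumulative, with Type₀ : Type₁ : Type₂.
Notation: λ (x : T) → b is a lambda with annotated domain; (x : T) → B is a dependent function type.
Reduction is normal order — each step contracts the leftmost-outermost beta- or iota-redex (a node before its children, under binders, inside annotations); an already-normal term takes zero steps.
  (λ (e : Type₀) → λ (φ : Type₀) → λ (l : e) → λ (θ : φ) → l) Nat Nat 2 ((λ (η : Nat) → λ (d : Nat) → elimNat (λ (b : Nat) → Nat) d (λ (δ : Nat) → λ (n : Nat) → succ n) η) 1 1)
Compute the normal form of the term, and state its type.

normal form:
  2
the term's type:
  Nat


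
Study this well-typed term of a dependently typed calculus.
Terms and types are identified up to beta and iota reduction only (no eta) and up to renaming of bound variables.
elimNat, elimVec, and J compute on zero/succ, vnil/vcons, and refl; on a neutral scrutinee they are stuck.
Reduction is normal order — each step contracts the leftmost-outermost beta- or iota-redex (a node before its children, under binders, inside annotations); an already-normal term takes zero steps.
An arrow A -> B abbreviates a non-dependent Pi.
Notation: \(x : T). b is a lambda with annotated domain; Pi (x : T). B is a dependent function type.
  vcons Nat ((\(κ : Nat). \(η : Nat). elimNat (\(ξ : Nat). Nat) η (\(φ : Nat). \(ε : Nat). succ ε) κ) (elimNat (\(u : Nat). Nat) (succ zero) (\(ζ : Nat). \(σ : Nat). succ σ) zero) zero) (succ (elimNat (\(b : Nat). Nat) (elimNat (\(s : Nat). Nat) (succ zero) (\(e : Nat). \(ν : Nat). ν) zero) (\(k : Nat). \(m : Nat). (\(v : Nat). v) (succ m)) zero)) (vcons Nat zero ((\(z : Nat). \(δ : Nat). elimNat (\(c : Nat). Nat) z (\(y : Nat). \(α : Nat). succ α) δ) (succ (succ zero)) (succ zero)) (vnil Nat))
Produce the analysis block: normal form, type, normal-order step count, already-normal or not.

reduced normal form:
  vcons Nat (succ zero) (succ (succ zero)) (vcons Nat zero (succ (succ (succ zero))) (vnil Nat))
inferred type:
  Vec Nat (succ (succ zero))
normal-order step count: 15
started in normal form: no
first contracted redex: a beta-redex


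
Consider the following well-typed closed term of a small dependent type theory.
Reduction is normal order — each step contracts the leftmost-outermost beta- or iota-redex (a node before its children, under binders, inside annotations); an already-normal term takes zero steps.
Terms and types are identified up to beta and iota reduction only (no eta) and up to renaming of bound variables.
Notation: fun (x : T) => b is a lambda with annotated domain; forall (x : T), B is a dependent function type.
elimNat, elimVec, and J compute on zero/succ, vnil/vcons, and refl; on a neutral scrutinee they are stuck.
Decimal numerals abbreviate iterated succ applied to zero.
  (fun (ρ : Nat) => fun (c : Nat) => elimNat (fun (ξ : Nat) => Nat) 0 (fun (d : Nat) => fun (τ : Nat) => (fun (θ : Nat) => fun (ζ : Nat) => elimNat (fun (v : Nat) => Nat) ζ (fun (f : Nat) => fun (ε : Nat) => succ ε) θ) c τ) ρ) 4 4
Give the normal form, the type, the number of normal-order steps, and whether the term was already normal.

reduced normal form:
  16
type:
  Nat
normal-order step count: 75
already normal: no
first contracted redex: a beta-redex


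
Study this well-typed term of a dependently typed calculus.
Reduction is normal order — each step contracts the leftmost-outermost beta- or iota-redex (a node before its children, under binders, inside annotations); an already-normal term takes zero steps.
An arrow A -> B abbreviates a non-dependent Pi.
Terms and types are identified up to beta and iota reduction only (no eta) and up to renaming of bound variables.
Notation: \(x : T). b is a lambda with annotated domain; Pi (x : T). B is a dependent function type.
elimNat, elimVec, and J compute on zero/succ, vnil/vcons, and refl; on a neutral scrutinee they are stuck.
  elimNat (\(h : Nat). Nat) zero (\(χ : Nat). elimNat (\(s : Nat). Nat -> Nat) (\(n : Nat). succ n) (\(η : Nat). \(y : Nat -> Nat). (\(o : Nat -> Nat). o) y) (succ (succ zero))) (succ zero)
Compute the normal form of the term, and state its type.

reduced normal form:
  succ zero
type:
  Nat


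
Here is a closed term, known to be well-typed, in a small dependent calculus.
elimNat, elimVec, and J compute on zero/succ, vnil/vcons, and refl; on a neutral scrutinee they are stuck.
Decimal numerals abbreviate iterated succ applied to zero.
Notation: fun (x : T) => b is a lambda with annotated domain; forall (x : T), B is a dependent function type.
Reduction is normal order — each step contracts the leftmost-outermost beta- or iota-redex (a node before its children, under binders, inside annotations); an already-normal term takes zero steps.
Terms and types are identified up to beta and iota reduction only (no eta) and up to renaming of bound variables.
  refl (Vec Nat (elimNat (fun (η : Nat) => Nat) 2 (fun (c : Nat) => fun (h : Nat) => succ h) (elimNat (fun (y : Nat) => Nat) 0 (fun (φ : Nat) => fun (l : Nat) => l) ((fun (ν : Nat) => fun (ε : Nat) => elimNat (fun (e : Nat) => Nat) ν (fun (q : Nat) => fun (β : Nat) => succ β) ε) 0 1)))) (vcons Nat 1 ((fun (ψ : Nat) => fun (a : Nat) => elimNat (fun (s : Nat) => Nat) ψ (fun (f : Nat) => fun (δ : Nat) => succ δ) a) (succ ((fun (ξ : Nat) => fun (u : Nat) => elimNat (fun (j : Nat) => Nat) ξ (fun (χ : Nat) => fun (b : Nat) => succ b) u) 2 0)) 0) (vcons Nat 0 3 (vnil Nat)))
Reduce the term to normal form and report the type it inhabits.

resulting normal form:
  refl (Vec Nat 2) (vcons Nat 1 3 (vcons Nat 0 3 (vnil Nat)))
type:
  Eq (Vec Nat 2) (vcons Nat 1 3 (vcons Nat 0 3 (vnil Nat))) (vcons Nat 1 3 (vcons Nat 0 3 (vnil Nat)))
observation: 17 normal-order steps separate the term from its normal form.


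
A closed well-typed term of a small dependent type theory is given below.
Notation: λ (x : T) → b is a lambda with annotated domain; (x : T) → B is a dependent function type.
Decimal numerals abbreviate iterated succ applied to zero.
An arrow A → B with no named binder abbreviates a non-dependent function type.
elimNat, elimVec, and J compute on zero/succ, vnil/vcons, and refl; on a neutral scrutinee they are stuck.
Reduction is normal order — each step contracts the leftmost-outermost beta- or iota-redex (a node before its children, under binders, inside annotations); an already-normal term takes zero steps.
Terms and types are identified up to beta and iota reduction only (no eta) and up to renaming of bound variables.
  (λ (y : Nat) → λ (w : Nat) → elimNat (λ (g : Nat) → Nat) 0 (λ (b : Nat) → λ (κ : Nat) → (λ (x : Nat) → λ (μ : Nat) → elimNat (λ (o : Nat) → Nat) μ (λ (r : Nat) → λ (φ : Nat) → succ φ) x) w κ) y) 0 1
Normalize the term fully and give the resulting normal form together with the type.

resulting normal form:
  0
the term's type:
  Nat


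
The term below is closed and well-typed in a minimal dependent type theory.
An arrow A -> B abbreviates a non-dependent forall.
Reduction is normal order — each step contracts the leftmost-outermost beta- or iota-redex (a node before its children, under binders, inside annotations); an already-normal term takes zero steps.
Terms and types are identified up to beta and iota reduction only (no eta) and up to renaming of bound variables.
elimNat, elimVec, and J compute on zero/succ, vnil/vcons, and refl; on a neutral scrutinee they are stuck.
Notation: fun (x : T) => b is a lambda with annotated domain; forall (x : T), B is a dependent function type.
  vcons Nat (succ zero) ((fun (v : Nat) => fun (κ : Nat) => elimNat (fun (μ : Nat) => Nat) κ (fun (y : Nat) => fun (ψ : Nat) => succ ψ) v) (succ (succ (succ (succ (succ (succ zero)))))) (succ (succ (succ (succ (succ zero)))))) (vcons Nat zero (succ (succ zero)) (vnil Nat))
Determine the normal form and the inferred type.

resulting normal form:
  vcons Nat (succ zero) (succ (succ (succ (succ (succ (succ (succ (succ (succ (succ (succ zero))))))))))) (vcons Nat zero (succ (succ zero)) (vnil Nat))
type:
  Vec Nat (succ (succ zero))
observation: the leftmost-outermost redex is a beta-redex, and normalization takes 21 steps.


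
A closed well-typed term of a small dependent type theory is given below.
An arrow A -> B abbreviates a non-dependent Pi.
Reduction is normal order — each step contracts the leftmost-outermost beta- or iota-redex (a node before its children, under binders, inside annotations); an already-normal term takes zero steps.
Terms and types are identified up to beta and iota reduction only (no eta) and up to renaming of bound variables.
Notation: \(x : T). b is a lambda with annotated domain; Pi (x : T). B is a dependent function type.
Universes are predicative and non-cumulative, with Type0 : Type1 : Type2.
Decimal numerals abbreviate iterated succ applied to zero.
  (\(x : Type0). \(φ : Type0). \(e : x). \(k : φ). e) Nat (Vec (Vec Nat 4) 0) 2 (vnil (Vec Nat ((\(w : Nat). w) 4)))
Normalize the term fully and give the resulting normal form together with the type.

normal form:
  2
the term's type:
  Nat
observation: reduction starts at a beta-redex, and 4 normal-order steps reach the normal form.


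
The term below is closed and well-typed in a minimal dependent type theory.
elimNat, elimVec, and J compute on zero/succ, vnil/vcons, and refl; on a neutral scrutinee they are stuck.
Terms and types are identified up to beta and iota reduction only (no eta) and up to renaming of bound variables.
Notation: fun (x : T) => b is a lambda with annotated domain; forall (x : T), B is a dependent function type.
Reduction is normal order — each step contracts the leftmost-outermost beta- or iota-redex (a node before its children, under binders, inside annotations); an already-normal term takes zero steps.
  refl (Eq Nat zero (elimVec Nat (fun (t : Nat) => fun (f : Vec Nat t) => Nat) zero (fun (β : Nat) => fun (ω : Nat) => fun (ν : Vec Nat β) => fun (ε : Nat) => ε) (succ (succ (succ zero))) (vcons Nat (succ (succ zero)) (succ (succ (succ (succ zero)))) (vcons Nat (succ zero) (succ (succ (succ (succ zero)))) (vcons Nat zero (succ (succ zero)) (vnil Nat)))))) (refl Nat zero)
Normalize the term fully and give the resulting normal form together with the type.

reduced normal form:
  refl (Eq Nat zero zero) (refl Nat zero)
the term's type:
  Eq (Eq Nat zero zero) (refl Nat zero) (refl Nat zero)


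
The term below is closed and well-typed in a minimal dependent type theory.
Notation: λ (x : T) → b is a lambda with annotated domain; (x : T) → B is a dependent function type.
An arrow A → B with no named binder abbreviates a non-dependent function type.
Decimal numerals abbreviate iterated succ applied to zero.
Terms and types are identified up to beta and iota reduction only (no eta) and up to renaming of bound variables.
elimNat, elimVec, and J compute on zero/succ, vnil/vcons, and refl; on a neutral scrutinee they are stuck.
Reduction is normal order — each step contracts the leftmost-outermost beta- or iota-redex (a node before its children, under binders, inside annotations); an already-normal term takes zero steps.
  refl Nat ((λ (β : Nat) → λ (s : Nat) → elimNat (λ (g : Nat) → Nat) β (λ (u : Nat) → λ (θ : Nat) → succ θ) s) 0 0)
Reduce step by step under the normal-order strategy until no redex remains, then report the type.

normal-order reduction:
  refl Nat ((λ (β : Nat) → λ (s : Nat) → elimNat (λ (g : Nat) → Nat) β (λ (u : Nat) → λ (θ : Nat) → succ θ) s) 0 0)
  ~> refl Nat ((λ (β : Nat) → elimNat (λ (s : Nat) → Nat) 0 (λ (g : Nat) → λ (u : Nat) → succ u) β) 0)
  ~> refl Nat (elimNat (λ (β : Nat) → Nat) 0 (λ (s : Nat) → λ (g : Nat) → succ g) 0)
  ~> refl Nat 0
inferred type:
  Eq Nat 0 0


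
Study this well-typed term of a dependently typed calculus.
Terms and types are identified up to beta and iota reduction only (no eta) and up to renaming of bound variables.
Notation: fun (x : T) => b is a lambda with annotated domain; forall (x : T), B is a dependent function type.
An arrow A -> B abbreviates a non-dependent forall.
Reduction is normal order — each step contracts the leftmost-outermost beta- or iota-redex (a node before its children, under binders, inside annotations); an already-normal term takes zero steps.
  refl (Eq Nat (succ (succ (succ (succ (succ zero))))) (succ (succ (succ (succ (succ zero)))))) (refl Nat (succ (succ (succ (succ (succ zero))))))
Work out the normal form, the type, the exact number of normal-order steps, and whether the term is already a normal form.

resulting normal form:
  refl (Eq Nat (succ (succ (succ (succ (succ zero))))) (succ (succ (succ (succ (succ zero)))))) (refl Nat (succ (succ (succ (succ (succ zero))))))
inferred type:
  Eq (Eq Nat (succ (succ (succ (succ (succ zero))))) (succ (succ (succ (succ (succ zero)))))) (refl Nat (succ (succ (succ (succ (succ zero)))))) (refl Nat (succ (succ (succ (succ (succ zero))))))
normal-order step count: 0
started in normal form: yes


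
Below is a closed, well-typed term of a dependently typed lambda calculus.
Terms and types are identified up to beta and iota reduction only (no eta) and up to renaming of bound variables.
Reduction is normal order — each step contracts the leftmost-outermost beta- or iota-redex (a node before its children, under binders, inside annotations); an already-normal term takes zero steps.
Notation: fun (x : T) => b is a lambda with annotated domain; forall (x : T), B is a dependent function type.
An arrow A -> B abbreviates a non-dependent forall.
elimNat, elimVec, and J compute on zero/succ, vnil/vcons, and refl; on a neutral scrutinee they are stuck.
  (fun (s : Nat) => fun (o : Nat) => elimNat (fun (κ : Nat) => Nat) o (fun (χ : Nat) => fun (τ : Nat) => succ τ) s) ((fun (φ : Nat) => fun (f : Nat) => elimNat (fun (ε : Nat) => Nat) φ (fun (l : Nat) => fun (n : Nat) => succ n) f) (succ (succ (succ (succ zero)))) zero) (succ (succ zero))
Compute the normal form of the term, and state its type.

resulting normal form:
  succ (succ (succ (succ (succ (succ zero)))))
inferred type:
  Nat
observation: 18 normal-order steps normalize the term, beginning with a beta-redex.


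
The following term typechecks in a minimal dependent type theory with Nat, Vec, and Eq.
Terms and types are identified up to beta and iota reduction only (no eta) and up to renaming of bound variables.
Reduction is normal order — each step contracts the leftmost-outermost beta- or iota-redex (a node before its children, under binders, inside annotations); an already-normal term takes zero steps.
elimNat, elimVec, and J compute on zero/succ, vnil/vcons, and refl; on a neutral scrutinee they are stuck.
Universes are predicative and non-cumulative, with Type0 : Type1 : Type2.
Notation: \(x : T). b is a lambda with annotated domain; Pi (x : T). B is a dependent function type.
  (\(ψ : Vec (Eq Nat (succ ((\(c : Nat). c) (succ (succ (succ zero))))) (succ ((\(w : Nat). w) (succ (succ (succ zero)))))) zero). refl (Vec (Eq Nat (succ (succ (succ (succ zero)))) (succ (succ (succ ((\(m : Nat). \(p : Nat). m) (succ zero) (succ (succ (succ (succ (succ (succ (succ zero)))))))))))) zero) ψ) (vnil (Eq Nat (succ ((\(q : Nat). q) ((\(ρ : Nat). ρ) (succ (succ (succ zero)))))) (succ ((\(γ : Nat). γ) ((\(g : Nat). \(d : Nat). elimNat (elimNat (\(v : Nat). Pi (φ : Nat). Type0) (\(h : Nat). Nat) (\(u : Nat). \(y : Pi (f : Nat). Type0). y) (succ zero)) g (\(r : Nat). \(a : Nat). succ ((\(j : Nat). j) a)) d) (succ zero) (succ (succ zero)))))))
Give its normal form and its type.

resulting normal form:
  refl (Vec (Eq Nat (succ (succ (succ (succ zero)))) (succ (succ (succ (succ zero))))) zero) (vnil (Eq Nat (succ (succ (succ (succ zero)))) (succ (succ (succ (succ zero))))))
type:
  Eq (Vec (Eq Nat (succ (succ (succ (succ zero)))) (succ (succ (succ (succ zero))))) zero) (vnil (Eq Nat (succ (succ (succ (succ zero)))) (succ (succ (succ (succ zero)))))) (vnil (Eq Nat (succ (succ (succ (succ zero)))) (succ (succ (succ (succ zero))))))


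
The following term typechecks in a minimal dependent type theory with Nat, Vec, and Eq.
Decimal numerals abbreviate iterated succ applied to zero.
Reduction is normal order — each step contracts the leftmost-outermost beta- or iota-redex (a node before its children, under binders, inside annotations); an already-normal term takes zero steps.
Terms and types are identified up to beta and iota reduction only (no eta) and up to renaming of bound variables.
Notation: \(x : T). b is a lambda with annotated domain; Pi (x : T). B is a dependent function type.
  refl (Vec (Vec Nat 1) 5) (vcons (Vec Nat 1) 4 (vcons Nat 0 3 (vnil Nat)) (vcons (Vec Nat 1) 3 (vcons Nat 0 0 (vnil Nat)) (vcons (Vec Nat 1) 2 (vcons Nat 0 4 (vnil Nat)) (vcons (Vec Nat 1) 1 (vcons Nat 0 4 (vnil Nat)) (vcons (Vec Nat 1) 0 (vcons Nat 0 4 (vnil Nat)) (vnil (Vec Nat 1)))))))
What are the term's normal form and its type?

normal form:
  refl (Vec (Vec Nat 1) 5) (vcons (Vec Nat 1) 4 (vcons Nat 0 3 (vnil Nat)) (vcons (Vec Nat 1) 3 (vcons Nat 0 0 (vnil Nat)) (vcons (Vec Nat 1) 2 (vcons Nat 0 4 (vnil Nat)) (vcons (Vec Nat 1) 1 (vcons Nat 0 4 (vnil Nat)) (vcons (Vec Nat 1) 0 (vcons Nat 0 4 (vnil Nat)) (vnil (Vec Nat 1)))))))
the term's type:
  Eq (Vec (Vec Nat 1) 5) (vcons (Vec Nat 1) 4 (vcons Nat 0 3 (vnil Nat)) (vcons (Vec Nat 1) 3 (vcons Nat 0 0 (vnil Nat)) (vcons (Vec Nat 1) 2 (vcons Nat 0 4 (vnil Nat)) (vcons (Vec Nat 1) 1 (vcons Nat 0 4 (vnil Nat)) (vcons (Vec Nat 1) 0 (vcons Nat 0 4 (vnil Nat)) (vnil (Vec Nat 1))))))) (vcons (Vec Nat 1) 4 (vcons Nat 0 3 (vnil Nat)) (vcons (Vec Nat 1) 3 (vcons Nat 0 0 (vnil Nat)) (vcons (Vec Nat 1) 2 (vcons Nat 0 4 (vnil Nat)) (vcons (Vec Nat 1) 1 (vcons Nat 0 4 (vnil Nat)) (vcons (Vec Nat 1) 0 (vcons Nat 0 4 (vnil Nat)) (vnil (Vec Nat 1)))))))
observation: the term is already in normal form.


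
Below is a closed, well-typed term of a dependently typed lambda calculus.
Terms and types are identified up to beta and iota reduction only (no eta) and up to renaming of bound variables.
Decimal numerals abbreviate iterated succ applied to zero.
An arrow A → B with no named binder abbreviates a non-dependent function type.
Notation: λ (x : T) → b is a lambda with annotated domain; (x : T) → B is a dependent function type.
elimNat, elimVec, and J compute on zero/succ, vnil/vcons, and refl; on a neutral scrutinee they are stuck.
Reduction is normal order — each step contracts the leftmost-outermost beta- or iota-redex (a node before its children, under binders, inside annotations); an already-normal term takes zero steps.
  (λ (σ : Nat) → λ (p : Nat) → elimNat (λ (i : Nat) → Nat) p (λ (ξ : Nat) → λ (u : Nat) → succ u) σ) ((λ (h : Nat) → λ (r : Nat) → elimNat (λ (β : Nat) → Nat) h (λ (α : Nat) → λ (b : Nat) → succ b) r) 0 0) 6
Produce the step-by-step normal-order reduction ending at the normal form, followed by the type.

normal-order reduction sequence:
  (λ (σ : Nat) → λ (p : Nat) → elimNat (λ (i : Nat) → Nat) p (λ (ξ : Nat) → λ (u : Nat) → succ u) σ) ((λ (h : Nat) → λ (r : Nat) → elimNat (λ (β : Nat) → Nat) h (λ (α : Nat) → λ (b : Nat) → succ b) r) 0 0) 6
  ~> (λ (σ : Nat) → elimNat (λ (p : Nat) → Nat) σ (λ (i : Nat) → λ (ξ : Nat) → succ ξ) ((λ (u : Nat) → λ (h : Nat) → elimNat (λ (r : Nat) → Nat) u (λ (β : Nat) → λ (α : Nat) → succ α) h) 0 0)) 6
  ~> elimNat (λ (σ : Nat) → Nat) 6 (λ (p : Nat) → λ (i : Nat) → succ i) ((λ (ξ : Nat) → λ (u : Nat) → elimNat (λ (h : Nat) → Nat) ξ (λ (r : Nat) → λ (β : Nat) → succ β) u) 0 0)
  ~> elimNat (λ (σ : Nat) → Nat) 6 (λ (p : Nat) → λ (i : Nat) → succ i) ((λ (ξ : Nat) → elimNat (λ (u : Nat) → Nat) 0 (λ (h : Nat) → λ (r : Nat) → succ r) ξ) 0)
  ~> elimNat (λ (σ : Nat) → Nat) 6 (λ (p : Nat) → λ (i : Nat) → succ i) (elimNat (λ (ξ : Nat) → Nat) 0 (λ (u : Nat) → λ (h : Nat) → succ h) 0)
  ~> elimNat (λ (σ : Nat) → Nat) 6 (λ (p : Nat) → λ (i : Nat) → succ i) 0
  ~> 6
inferred type:
  Nat


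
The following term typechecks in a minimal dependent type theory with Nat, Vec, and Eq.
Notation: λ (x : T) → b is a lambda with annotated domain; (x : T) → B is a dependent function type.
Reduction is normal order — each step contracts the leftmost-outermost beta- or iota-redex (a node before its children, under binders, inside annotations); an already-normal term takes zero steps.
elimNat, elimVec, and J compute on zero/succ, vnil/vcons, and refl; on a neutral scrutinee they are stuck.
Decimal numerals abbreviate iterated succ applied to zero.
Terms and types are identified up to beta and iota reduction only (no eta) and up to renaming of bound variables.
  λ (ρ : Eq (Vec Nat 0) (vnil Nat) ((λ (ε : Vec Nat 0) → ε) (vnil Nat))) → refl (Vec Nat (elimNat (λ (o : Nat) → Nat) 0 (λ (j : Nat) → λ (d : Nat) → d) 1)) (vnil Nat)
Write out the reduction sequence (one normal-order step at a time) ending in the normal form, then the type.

normal-order reduction:
  λ (ρ : Eq (Vec Nat 0) (vnil Nat) ((λ (ε : Vec Nat 0) → ε) (vnil Nat))) → refl (Vec Nat (elimNat (λ (o : Nat) → Nat) 0 (λ (j : Nat) → λ (d : Nat) → d) 1)) (vnil Nat)
  ~> λ (ρ : Eq (Vec Nat 0) (vnil Nat) (vnil Nat)) → refl (Vec Nat (elimNat (λ (ε : Nat) → Nat) 0 (λ (o : Nat) → λ (j : Nat) → j) 1)) (vnil Nat)
  ~> λ (ρ : Eq (Vec Nat 0) (vnil Nat) (vnil Nat)) → refl (Vec Nat ((λ (ε : Nat) → λ (o : Nat) → o) 0 (elimNat (λ (j : Nat) → Nat) 0 (λ (d : Nat) → λ (m : Nat) → m) 0))) (vnil Nat)
  ~> λ (ρ : Eq (Vec Nat 0) (vnil Nat) (vnil Nat)) → refl (Vec Nat ((λ (ε : Nat) → ε) (elimNat (λ (o : Nat) → Nat) 0 (λ (j : Nat) → λ (d : Nat) → d) 0))) (vnil Nat)
  ~> λ (ρ : Eq (Vec Nat 0) (vnil Nat) (vnil Nat)) → refl (Vec Nat (elimNat (λ (ε : Nat) → Nat) 0 (λ (o : Nat) → λ (j : Nat) → j) 0)) (vnil Nat)
  ~> λ (ρ : Eq (Vec Nat 0) (vnil Nat) (vnil Nat)) → refl (Vec Nat 0) (vnil Nat)
the term's type:
  (ρ : Eq (Vec Nat 0) (vnil Nat) (vnil Nat)) → Eq (Vec Nat 0) (vnil Nat) (vnil Nat)


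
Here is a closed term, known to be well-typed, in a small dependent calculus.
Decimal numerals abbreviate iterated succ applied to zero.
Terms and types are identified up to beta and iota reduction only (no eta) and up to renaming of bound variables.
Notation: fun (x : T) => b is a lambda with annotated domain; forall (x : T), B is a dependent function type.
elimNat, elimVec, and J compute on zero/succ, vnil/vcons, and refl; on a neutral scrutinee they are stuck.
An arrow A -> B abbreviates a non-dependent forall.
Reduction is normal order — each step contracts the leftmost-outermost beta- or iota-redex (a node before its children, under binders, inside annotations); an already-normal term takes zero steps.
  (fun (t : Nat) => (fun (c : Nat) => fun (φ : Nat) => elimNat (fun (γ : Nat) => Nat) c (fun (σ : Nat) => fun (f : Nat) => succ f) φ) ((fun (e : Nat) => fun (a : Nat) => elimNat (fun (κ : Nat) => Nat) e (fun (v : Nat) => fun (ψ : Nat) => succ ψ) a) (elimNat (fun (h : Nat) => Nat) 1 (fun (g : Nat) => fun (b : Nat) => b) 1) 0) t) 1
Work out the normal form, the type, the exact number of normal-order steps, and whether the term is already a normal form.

resulting normal form:
  2
the term's type:
  Nat
reduction steps (normal order): 14
started in normal form: no
first contracted redex: a beta-redex


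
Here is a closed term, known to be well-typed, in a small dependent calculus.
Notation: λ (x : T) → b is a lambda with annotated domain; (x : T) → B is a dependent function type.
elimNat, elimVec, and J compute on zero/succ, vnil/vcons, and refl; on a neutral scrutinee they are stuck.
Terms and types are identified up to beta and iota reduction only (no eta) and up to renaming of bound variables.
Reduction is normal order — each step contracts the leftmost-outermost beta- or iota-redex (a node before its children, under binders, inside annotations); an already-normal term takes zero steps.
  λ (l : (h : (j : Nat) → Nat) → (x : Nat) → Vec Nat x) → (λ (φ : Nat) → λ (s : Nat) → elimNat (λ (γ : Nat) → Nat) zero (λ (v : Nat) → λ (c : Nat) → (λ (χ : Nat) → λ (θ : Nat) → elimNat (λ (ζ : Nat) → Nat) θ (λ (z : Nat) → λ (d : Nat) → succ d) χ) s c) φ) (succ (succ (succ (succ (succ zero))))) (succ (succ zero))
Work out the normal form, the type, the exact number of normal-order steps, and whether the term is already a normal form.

normal form:
  λ (l : (h : (j : Nat) → Nat) → (x : Nat) → Vec Nat x) → succ (succ (succ (succ (succ (succ (succ (succ (succ (succ zero)))))))))
the term's type:
  (l : (h : (j : Nat) → Nat) → (x : Nat) → Vec Nat x) → Nat
normal-order step count: 63
started in normal form: no
first contracted redex: a beta-redex


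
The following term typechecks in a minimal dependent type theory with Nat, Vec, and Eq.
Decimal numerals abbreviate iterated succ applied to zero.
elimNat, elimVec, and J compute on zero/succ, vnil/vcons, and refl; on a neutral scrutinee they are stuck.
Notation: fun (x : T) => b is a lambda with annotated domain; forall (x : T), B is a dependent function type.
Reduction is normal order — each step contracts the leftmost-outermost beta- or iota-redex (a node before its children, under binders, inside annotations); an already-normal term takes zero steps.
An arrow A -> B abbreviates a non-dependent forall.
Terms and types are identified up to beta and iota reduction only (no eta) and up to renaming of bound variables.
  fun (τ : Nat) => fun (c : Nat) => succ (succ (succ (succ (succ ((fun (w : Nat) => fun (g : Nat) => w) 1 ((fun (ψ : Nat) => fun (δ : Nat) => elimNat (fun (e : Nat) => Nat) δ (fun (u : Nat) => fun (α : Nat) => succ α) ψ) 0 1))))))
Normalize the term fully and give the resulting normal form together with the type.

normal form:
  fun (τ : Nat) => fun (c : Nat) => 6
the term's type:
  Nat -> Nat -> Nat
observation: contracting a beta-redex first, the term normalizes in 2 steps.


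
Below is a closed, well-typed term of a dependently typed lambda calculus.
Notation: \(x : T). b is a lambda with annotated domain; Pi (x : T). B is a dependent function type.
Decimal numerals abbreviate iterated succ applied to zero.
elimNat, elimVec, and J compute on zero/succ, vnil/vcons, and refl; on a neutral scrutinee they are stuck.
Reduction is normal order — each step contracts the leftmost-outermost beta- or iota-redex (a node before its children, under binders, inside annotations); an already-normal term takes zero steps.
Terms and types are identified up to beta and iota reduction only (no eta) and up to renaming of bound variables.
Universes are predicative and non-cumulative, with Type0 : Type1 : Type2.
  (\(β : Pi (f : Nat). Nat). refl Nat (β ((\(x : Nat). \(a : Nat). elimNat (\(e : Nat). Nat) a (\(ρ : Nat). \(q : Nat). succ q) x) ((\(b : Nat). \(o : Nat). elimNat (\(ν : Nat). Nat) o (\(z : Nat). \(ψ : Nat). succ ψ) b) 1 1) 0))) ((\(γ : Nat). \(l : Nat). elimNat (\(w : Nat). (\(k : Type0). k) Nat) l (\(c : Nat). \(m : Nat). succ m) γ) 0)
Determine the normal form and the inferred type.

resulting normal form:
  refl Nat 2
inferred type:
  Eq Nat 2 2
observation: normalization takes exactly 19 steps under the normal-order strategy.


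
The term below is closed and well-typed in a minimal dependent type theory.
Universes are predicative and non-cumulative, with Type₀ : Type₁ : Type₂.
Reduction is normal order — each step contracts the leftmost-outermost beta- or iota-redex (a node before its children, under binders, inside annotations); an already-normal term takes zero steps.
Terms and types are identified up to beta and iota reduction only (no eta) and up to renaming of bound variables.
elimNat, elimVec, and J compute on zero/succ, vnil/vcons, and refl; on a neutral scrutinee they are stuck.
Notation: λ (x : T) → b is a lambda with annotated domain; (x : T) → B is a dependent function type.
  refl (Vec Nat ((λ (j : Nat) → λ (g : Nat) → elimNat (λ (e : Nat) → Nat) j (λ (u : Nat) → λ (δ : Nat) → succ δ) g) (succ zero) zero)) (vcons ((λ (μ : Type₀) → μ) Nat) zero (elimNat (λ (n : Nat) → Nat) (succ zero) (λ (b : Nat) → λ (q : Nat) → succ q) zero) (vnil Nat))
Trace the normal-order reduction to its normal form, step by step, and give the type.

normal-order reduction:
  refl (Vec Nat ((λ (j : Nat) → λ (g : Nat) → elimNat (λ (e : Nat) → Nat) j (λ (u : Nat) → λ (δ : Nat) → succ δ) g) (succ zero) zero)) (vcons ((λ (μ : Type₀) → μ) Nat) zero (elimNat (λ (n : Nat) → Nat) (succ zero) (λ (b : Nat) → λ (q : Nat) → succ q) zero) (vnil Nat))
  ~> refl (Vec Nat ((λ (j : Nat) → elimNat (λ (g : Nat) → Nat) (succ zero) (λ (e : Nat) → λ (u : Nat) → succ u) j) zero)) (vcons ((λ (δ : Type₀) → δ) Nat) zero (elimNat (λ (μ : Nat) → Nat) (succ zero) (λ (n : Nat) → λ (b : Nat) → succ b) zero) (vnil Nat))
  ~> refl (Vec Nat (elimNat (λ (j : Nat) → Nat) (succ zero) (λ (g : Nat) → λ (e : Nat) → succ e) zero)) (vcons ((λ (u : Type₀) → u) Nat) zero (elimNat (λ (δ : Nat) → Nat) (succ zero) (λ (μ : Nat) → λ (n : Nat) → succ n) zero) (vnil Nat))
  ~> refl (Vec Nat (succ zero)) (vcons ((λ (j : Type₀) → j) Nat) zero (elimNat (λ (g : Nat) → Nat) (succ zero) (λ (e : Nat) → λ (u : Nat) → succ u) zero) (vnil Nat))
  ~> refl (Vec Nat (succ zero)) (vcons Nat zero (elimNat (λ (j : Nat) → Nat) (succ zero) (λ (g : Nat) → λ (e : Nat) → succ e) zero) (vnil Nat))
  ~> refl (Vec Nat (succ zero)) (vcons Nat zero (succ zero) (vnil Nat))
type:
  Eq (Vec Nat (succ zero)) (vcons Nat zero (succ zero) (vnil Nat)) (vcons Nat zero (succ zero) (vnil Nat))


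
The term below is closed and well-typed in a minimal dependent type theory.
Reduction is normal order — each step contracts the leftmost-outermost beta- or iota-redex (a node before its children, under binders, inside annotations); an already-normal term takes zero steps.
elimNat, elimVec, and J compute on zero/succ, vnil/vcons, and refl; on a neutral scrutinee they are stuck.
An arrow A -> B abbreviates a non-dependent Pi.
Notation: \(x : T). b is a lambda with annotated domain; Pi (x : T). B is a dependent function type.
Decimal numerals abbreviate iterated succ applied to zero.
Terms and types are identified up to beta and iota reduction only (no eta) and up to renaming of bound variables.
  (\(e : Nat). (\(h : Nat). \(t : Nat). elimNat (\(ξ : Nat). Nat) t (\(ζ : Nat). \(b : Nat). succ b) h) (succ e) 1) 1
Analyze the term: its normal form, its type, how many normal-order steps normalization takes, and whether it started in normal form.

resulting normal form:
  3
inferred type:
  Nat
reduction steps (normal order): 10
already normal: no
first redex: a beta-redex


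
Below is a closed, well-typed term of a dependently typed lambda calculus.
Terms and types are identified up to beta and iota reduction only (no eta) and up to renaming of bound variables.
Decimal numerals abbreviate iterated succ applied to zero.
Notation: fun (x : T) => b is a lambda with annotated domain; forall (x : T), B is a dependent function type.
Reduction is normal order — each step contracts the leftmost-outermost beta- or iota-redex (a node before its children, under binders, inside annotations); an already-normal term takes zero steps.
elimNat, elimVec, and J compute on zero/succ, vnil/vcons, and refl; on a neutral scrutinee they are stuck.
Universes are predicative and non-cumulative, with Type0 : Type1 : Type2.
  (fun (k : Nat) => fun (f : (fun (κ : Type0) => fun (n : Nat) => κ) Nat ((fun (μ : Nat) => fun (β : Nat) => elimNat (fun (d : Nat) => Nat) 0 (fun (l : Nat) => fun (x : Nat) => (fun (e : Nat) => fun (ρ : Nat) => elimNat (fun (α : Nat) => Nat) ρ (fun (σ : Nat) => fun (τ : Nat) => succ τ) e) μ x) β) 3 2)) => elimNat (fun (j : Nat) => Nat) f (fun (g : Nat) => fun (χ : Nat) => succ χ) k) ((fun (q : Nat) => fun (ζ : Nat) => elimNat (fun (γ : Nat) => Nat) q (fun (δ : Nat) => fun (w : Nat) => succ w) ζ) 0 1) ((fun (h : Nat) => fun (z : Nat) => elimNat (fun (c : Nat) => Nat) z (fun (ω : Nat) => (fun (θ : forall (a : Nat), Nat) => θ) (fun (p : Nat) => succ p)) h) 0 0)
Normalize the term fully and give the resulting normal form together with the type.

normal form:
  1
type:
  Nat


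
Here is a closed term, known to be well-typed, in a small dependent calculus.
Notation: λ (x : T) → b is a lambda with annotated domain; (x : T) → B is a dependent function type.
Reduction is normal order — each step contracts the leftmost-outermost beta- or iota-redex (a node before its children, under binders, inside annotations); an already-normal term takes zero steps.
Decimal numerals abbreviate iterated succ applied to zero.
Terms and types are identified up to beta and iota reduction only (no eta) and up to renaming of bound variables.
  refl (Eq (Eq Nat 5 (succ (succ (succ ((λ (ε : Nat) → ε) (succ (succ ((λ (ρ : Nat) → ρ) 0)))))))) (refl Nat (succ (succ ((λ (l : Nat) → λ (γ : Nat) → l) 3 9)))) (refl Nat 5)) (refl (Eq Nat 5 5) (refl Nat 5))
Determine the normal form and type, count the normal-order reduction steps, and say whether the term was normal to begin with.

normal form:
  refl (Eq (Eq Nat 5 5) (refl Nat 5) (refl Nat 5)) (refl (Eq Nat 5 5) (refl Nat 5))
the term's type:
  Eq (Eq (Eq Nat 5 5) (refl Nat 5) (refl Nat 5)) (refl (Eq Nat 5 5) (refl Nat 5)) (refl (Eq Nat 5 5) (refl Nat 5))
reduction steps (normal order): 4
already normal: no
first redex: a beta-redex


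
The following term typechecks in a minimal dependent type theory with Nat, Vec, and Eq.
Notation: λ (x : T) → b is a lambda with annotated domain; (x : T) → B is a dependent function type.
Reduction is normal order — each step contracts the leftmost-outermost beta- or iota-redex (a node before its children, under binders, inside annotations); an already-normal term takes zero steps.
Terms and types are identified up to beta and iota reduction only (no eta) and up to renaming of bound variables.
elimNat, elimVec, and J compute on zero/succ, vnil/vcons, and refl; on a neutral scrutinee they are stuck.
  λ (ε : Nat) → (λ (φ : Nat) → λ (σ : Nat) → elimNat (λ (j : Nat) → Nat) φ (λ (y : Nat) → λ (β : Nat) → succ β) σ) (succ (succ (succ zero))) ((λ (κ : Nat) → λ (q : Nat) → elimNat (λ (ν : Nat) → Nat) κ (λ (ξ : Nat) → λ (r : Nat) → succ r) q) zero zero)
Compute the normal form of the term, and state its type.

resulting normal form:
  λ (ε : Nat) → succ (succ (succ zero))
the term's type:
  (ε : Nat) → Nat


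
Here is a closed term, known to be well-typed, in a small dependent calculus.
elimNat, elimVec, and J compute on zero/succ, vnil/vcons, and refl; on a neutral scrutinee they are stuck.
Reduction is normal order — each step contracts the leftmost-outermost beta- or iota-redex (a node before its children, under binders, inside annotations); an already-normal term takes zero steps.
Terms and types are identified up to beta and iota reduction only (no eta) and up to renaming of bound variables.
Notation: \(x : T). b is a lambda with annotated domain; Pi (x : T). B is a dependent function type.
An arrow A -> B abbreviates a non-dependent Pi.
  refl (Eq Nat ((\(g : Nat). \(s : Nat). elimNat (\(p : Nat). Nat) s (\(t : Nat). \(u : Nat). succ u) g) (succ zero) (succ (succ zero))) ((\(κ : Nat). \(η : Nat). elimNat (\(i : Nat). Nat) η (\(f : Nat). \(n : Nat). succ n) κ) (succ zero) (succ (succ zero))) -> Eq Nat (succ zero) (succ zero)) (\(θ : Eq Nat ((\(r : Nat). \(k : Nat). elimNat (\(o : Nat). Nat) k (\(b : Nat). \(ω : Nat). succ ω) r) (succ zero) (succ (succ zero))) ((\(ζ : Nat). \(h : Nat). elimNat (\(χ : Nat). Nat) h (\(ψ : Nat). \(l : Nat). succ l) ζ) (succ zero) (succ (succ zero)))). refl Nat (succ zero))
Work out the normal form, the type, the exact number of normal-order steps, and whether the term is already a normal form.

reduced normal form:
  refl (Eq Nat (succ (succ (succ zero))) (succ (succ (succ zero))) -> Eq Nat (succ zero) (succ zero)) (\(g : Eq Nat (succ (succ (succ zero))) (succ (succ (succ zero)))). refl Nat (succ zero))
type:
  Eq (Eq Nat (succ (succ (succ zero))) (succ (succ (succ zero))) -> Eq Nat (succ zero) (succ zero)) (\(g : Eq Nat (succ (succ (succ zero))) (succ (succ (succ zero)))). refl Nat (succ zero)) (\(s : Eq Nat (succ (succ (succ zero))) (succ (succ (succ zero)))). refl Nat (succ zero))
normal-order step count: 24
already normal: no
first contracted redex: a beta-redex
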